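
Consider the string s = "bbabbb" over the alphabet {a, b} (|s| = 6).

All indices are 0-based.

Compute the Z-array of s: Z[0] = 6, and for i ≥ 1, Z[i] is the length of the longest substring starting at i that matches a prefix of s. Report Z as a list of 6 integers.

Z[0]=6
i=1: outside box; Z[1]=1 extend→box=[1,2)
i=2: outside box; Z[2]=0
i=3: outside box; Z[3]=2 extend→box=[3,5)
i=4: min(r-i=1, Z[1]=1)=1; Z[4]=2 extend→box=[4,6)
i=5: min(r-i=1, Z[1]=1)=1; Z[5]=1

[6, 1, 0, 2, 2, 1]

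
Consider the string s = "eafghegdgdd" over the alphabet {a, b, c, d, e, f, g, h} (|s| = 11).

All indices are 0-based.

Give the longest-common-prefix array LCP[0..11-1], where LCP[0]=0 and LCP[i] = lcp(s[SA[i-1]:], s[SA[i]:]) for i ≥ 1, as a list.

rank→(start, suffix):
  0 → (1, 'afghegdgdd')
  1 → (10, 'd')
  2 → (9, 'dd')
  3 → (7, 'dgdd')
  4 → (0, 'eafghegdgdd')
  5 → (5, 'egdgdd')
  6 → (2, 'fghegdgdd')
  7 → (8, 'gdd')
  8 → (6, 'gdgdd')
  9 → (3, 'ghegdgdd')
  10 → (4, 'hegdgdd')

SA = [1, 10, 9, 7, 0, 5, 2, 8, 6, 3, 4]
[i] adj suffixes → lcp
  [1] 1/10 → 0 ('')
  [2] 10/9 → 1 ('d')
  [3] 9/7 → 1 ('d')
  [4] 7/0 → 0 ('')
  [5] 0/5 → 1 ('e')
  [6] 5/2 → 0 ('')
  [7] 2/8 → 0 ('')
  [8] 8/6 → 2 ('gd')
  [9] 6/3 → 1 ('g')
  [10] 3/4 → 0 ('')

[0, 0, 1, 1, 0, 1, 0, 0, 2, 1, 0]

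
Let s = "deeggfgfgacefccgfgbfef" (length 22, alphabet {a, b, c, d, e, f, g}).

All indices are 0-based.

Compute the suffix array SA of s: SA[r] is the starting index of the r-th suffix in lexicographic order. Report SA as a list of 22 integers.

[9, 18, 13, 10, 14, 0, 1, 20, 11, 2, 21, 12, 19, 7, 16, 5, 8, 17, 6, 15, 4, 3]

rank | idx | suffix
   0 |   9 | acefccgfgbfef
   1 |  18 | bfef
   2 |  13 | ccgfgbfef
   3 |  10 | cefccgfgbfef
   4 |  14 | cgfgbfef
   5 |   0 | deeggfgfgacefccgfgbfef
   6 |   1 | eeggfgfgacefccgfgbfef
   7 |  20 | ef
   8 |  11 | efccgfgbfef
   9 |   2 | eggfgfgacefccgfgbfef
  10 |  21 | f
  11 |  12 | fccgfgbfef
  12 |  19 | fef
  13 |   7 | fgacefccgfgbfef
  14 |  16 | fgbfef
  15 |   5 | fgfgacefccgfgbfef
  16 |   8 | gacefccgfgbfef
  17 |  17 | gbfef
  18 |   6 | gfgacefccgfgbfef
  19 |  15 | gfgbfef
  20 |   4 | gfgfgacefccgfgbfef
  21 |   3 | ggfgfgacefccgfgbfef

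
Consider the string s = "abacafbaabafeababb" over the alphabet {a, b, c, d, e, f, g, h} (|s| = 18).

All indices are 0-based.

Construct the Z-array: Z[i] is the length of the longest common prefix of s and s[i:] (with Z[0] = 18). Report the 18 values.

[18, 0, 1, 0, 1, 0, 0, 1, 3, 0, 1, 0, 0, 3, 0, 2, 0, 0]

Z[0]=18
i=1: fresh scan; Z[1]=0
i=2: fresh scan; Z[2]=1 scan→box=[2,3)
i=3: fresh scan; Z[3]=0
i=4: fresh scan; Z[4]=1 scan→box=[4,5)
i=5: fresh scan; Z[5]=0
i=6: fresh scan; Z[6]=0
i=7: fresh scan; Z[7]=1 scan→box=[7,8)
i=8: fresh scan; Z[8]=3 scan→box=[8,11)
i=9: min(r-i=2, Z[1]=0)=0; Z[9]=0
i=10: min(r-i=1, Z[2]=1)=1; Z[10]=1
i=11: fresh scan; Z[11]=0
i=12: fresh scan; Z[12]=0
i=13: fresh scan; Z[13]=3 scan→box=[13,16)
i=14: min(r-i=2, Z[1]=0)=0; Z[14]=0
i=15: min(r-i=1, Z[2]=1)=1; Z[15]=2 scan→box=[15,17)
i=16: min(r-i=1, Z[1]=0)=0; Z[16]=0
i=17: fresh scan; Z[17]=0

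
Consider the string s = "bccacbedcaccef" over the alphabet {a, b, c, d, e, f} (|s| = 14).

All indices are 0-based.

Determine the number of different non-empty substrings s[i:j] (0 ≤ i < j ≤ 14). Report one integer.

93

rank | idx | suffix
   0 |   3 | acbedcaccef
   1 |   9 | accef
   2 |   0 | bccacbedcaccef
   3 |   5 | bedcaccef
   4 |   2 | cacbedcaccef
   5 |   8 | caccef
   6 |   4 | cbedcaccef
   7 |   1 | ccacbedcaccef
   8 |  10 | ccef
   9 |  11 | cef
  10 |   7 | dcaccef
  11 |   6 | edcaccef
  12 |  12 | ef
  13 |  13 | f

SA = [3, 9, 0, 5, 2, 8, 4, 1, 10, 11, 7, 6, 12, 13]
i: (SA[i-1],SA[i]) lcp shared
  1: (3,9) 2 'ac'
  2: (9,0) 0 ''
  3: (0,5) 1 'b'
  4: (5,2) 0 ''
  5: (2,8) 3 'cac'
  6: (8,4) 1 'c'
  7: (4,1) 1 'c'
  8: (1,10) 2 'cc'
  9: (10,11) 1 'c'
  10: (11,7) 0 ''
  11: (7,6) 0 ''
  12: (6,12) 1 'e'
  13: (12,13) 0 ''

n(n+1)/2 = 14·15/2 = 105
Σ LCP = 0 + 2 + 0 + 1 + 0 + 3 + 1 + 1 + 2 + 1 + 0 + 0 + 1 + 0 = 12
distinct = 105 − 12 = 93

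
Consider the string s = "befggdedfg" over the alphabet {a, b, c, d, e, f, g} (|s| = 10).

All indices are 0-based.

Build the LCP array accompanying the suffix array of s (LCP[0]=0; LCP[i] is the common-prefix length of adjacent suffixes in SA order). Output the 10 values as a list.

[0, 0, 1, 0, 1, 0, 2, 0, 1, 1]

rank→(start, suffix):
  0 → (0, 'befggdedfg')
  1 → (5, 'dedfg')
  2 → (7, 'dfg')
  3 → (6, 'edfg')
  4 → (1, 'efggdedfg')
  5 → (8, 'fg')
  6 → (2, 'fggdedfg')
  7 → (9, 'g')
  8 → (4, 'gdedfg')
  9 → (3, 'ggdedfg')

SA = [0, 5, 7, 6, 1, 8, 2, 9, 4, 3]
rank  pair      lcp
   1  s[0:],s[5:]  0  ''
   2  s[5:],s[7:]  1  'd'
   3  s[7:],s[6:]  0  ''
   4  s[6:],s[1:]  1  'e'
   5  s[1:],s[8:]  0  ''
   6  s[8:],s[2:]  2  'fg'
   7  s[2:],s[9:]  0  ''
   8  s[9:],s[4:]  1  'g'
   9  s[4:],s[3:]  1  'g'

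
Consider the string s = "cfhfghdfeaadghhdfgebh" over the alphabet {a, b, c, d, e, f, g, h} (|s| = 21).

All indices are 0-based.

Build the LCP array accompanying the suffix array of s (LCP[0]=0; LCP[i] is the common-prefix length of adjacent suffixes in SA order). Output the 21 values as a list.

rank | idx | suffix
   0 |   9 | aadghhdfgebh
   1 |  10 | adghhdfgebh
   2 |  19 | bh
   3 |   0 | cfhfghdfeaadghhdfgebh
   4 |   6 | dfeaadghhdfgebh
   5 |  15 | dfgebh
   6 |  11 | dghhdfgebh
   7 |   8 | eaadghhdfgebh
   8 |  18 | ebh
   9 |   7 | feaadghhdfgebh
  10 |  16 | fgebh
  11 |   3 | fghdfeaadghhdfgebh
  12 |   1 | fhfghdfeaadghhdfgebh
  13 |  17 | gebh
  14 |   4 | ghdfeaadghhdfgebh
  15 |  12 | ghhdfgebh
  16 |  20 | h
  17 |   5 | hdfeaadghhdfgebh
  18 |  14 | hdfgebh
  19 |   2 | hfghdfeaadghhdfgebh
  20 |  13 | hhdfgebh

SA = [9, 10, 19, 0, 6, 15, 11, 8, 18, 7, 16, 3, 1, 17, 4, 12, 20, 5, 14, 2, 13]
rank  pair      lcp
   1  s[9:],s[10:]  1  'a'
   2  s[10:],s[19:]  0  ''
   3  s[19:],s[0:]  0  ''
   4  s[0:],s[6:]  0  ''
   5  s[6:],s[15:]  2  'df'
   6  s[15:],s[11:]  1  'd'
   7  s[11:],s[8:]  0  ''
   8  s[8:],s[18:]  1  'e'
   9  s[18:],s[7:]  0  ''
  10  s[7:],s[16:]  1  'f'
  11  s[16:],s[3:]  2  'fg'
  12  s[3:],s[1:]  1  'f'
  13  s[1:],s[17:]  0  ''
  14  s[17:],s[4:]  1  'g'
  15  s[4:],s[12:]  2  'gh'
  16  s[12:],s[20:]  0  ''
  17  s[20:],s[5:]  1  'h'
  18  s[5:],s[14:]  3  'hdf'
  19  s[14:],s[2:]  1  'h'
  20  s[2:],s[13:]  1  'h'

[0, 1, 0, 0, 0, 2, 1, 0, 1, 0, 1, 2, 1, 0, 1, 2, 0, 1, 3, 1, 1]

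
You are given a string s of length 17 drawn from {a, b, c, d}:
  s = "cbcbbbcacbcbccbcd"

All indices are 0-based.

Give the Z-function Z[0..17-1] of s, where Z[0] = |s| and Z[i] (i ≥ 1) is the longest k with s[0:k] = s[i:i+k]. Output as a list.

Z[0]=17
i=1: outside box; Z[1]=0
i=2: outside box; Z[2]=2 grow→box=[2,4)
i=3: min(r-i=1, Z[1]=0)=0; Z[3]=0
i=4: outside box; Z[4]=0
i=5: outside box; Z[5]=0
i=6: outside box; Z[6]=1 grow→box=[6,7)
i=7: outside box; Z[7]=0
i=8: outside box; Z[8]=4 grow→box=[8,12)
i=9: min(r-i=3, Z[1]=0)=0; Z[9]=0
i=10: min(r-i=2, Z[2]=2)=2; Z[10]=3 grow→box=[10,13)
i=11: min(r-i=2, Z[1]=0)=0; Z[11]=0
i=12: min(r-i=1, Z[2]=2)=1; Z[12]=1
i=13: outside box; Z[13]=3 grow→box=[13,16)
i=14: min(r-i=2, Z[1]=0)=0; Z[14]=0
i=15: min(r-i=1, Z[2]=2)=1; Z[15]=1
i=16: outside box; Z[16]=0

[17, 0, 2, 0, 0, 0, 1, 0, 4, 0, 3, 0, 1, 3, 0, 1, 0]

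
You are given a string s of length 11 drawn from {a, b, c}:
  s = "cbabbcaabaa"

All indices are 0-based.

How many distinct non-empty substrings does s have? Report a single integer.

rank | idx | suffix
   0 |  10 | a
   1 |   9 | aa
   2 |   6 | aabaa
   3 |   7 | abaa
   4 |   2 | abbcaabaa
   5 |   8 | baa
   6 |   1 | babbcaabaa
   7 |   3 | bbcaabaa
   8 |   4 | bcaabaa
   9 |   5 | caabaa
  10 |   0 | cbabbcaabaa

SA = [10, 9, 6, 7, 2, 8, 1, 3, 4, 5, 0]
[i] adj suffixes → lcp
  [1] 10/9 → 1 ('a')
  [2] 9/6 → 2 ('aa')
  [3] 6/7 → 1 ('a')
  [4] 7/2 → 2 ('ab')
  [5] 2/8 → 0 ('')
  [6] 8/1 → 2 ('ba')
  [7] 1/3 → 1 ('b')
  [8] 3/4 → 1 ('b')
  [9] 4/5 → 0 ('')
  [10] 5/0 → 1 ('c')

n(n+1)/2 = 11·12/2 = 66
Σ LCP = 0 + 1 + 2 + 1 + 2 + 0 + 2 + 1 + 1 + 0 + 1 = 11
distinct = 66 − 11 = 55

55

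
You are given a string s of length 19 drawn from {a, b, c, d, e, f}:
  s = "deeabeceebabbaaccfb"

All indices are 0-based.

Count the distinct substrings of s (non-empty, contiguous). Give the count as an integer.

174

rank→(start, suffix):
  0 → (13, 'aaccfb')
  1 → (10, 'abbaaccfb')
  2 → (3, 'abeceebabbaaccfb')
  3 → (14, 'accfb')
  4 → (18, 'b')
  5 → (12, 'baaccfb')
  6 → (9, 'babbaaccfb')
  7 → (11, 'bbaaccfb')
  8 → (4, 'beceebabbaaccfb')
  9 → (15, 'ccfb')
  10 → (6, 'ceebabbaaccfb')
  11 → (16, 'cfb')
  12 → (0, 'deeabeceebabbaaccfb')
  13 → (2, 'eabeceebabbaaccfb')
  14 → (8, 'ebabbaaccfb')
  15 → (5, 'eceebabbaaccfb')
  16 → (1, 'eeabeceebabbaaccfb')
  17 → (7, 'eebabbaaccfb')
  18 → (17, 'fb')

SA = [13, 10, 3, 14, 18, 12, 9, 11, 4, 15, 6, 16, 0, 2, 8, 5, 1, 7, 17]
rank  pair      lcp
   1  s[13:],s[10:]  1  'a'
   2  s[10:],s[3:]  2  'ab'
   3  s[3:],s[14:]  1  'a'
   4  s[14:],s[18:]  0  ''
   5  s[18:],s[12:]  1  'b'
   6  s[12:],s[9:]  2  'ba'
   7  s[9:],s[11:]  1  'b'
   8  s[11:],s[4:]  1  'b'
   9  s[4:],s[15:]  0  ''
  10  s[15:],s[6:]  1  'c'
  11  s[6:],s[16:]  1  'c'
  12  s[16:],s[0:]  0  ''
  13  s[0:],s[2:]  0  ''
  14  s[2:],s[8:]  1  'e'
  15  s[8:],s[5:]  1  'e'
  16  s[5:],s[1:]  1  'e'
  17  s[1:],s[7:]  2  'ee'
  18  s[7:],s[17:]  0  ''

n(n+1)/2 = 19·20/2 = 190
Σ LCP = 0 + 1 + 2 + 1 + 0 + 1 + 2 + 1 + 1 + 0 + 1 + 1 + 0 + 0 + 1 + 1 + 1 + 2 + 0 = 16
distinct = 190 − 16 = 174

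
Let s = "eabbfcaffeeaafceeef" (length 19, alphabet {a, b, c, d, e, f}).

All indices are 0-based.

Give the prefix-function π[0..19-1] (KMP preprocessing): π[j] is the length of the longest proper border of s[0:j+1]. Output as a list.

[0, 0, 0, 0, 0, 0, 0, 0, 0, 1, 1, 2, 0, 0, 0, 1, 1, 1, 0]

π[0] = 0
j=1 s[j]='a': π[1]=0 (border '')
j=2 s[j]='b': π[2]=0 (border '')
j=3 s[j]='b': π[3]=0 (border '')
j=4 s[j]='f': π[4]=0 (border '')
j=5 s[j]='c': π[5]=0 (border '')
j=6 s[j]='a': π[6]=0 (border '')
j=7 s[j]='f': π[7]=0 (border '')
j=8 s[j]='f': π[8]=0 (border '')
j=9 s[j]='e': π[9]=1 (border 'e')
j=10 s[j]='e': k: 1→0; π[10]=1 (border 'e')
j=11 s[j]='a': π[11]=2 (border 'ea')
j=12 s[j]='a': k: 2→0; π[12]=0 (border '')
j=13 s[j]='f': π[13]=0 (border '')
j=14 s[j]='c': π[14]=0 (border '')
j=15 s[j]='e': π[15]=1 (border 'e')
j=16 s[j]='e': k: 1→0; π[16]=1 (border 'e')
j=17 s[j]='e': k: 1→0; π[17]=1 (border 'e')
j=18 s[j]='f': k: 1→0; π[18]=0 (border '')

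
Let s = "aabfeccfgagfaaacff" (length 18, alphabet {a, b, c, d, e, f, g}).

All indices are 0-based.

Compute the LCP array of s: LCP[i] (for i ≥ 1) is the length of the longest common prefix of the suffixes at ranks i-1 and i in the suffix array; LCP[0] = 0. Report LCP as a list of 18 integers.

[0, 2, 2, 1, 1, 1, 0, 0, 1, 2, 0, 0, 1, 1, 1, 1, 0, 1]

rank→(start, suffix):
  0 → (12, 'aaacff')
  1 → (0, 'aabfeccfgagfaaacff')
  2 → (13, 'aacff')
  3 → (1, 'abfeccfgagfaaacff')
  4 → (14, 'acff')
  5 → (9, 'agfaaacff')
  6 → (2, 'bfeccfgagfaaacff')
  7 → (5, 'ccfgagfaaacff')
  8 → (15, 'cff')
  9 → (6, 'cfgagfaaacff')
  10 → (4, 'eccfgagfaaacff')
  11 → (17, 'f')
  12 → (11, 'faaacff')
  13 → (3, 'feccfgagfaaacff')
  14 → (16, 'ff')
  15 → (7, 'fgagfaaacff')
  16 → (8, 'gagfaaacff')
  17 → (10, 'gfaaacff')

SA = [12, 0, 13, 1, 14, 9, 2, 5, 15, 6, 4, 17, 11, 3, 16, 7, 8, 10]
i: (SA[i-1],SA[i]) lcp shared
  1: (12,0) 2 'aa'
  2: (0,13) 2 'aa'
  3: (13,1) 1 'a'
  4: (1,14) 1 'a'
  5: (14,9) 1 'a'
  6: (9,2) 0 ''
  7: (2,5) 0 ''
  8: (5,15) 1 'c'
  9: (15,6) 2 'cf'
  10: (6,4) 0 ''
  11: (4,17) 0 ''
  12: (17,11) 1 'f'
  13: (11,3) 1 'f'
  14: (3,16) 1 'f'
  15: (16,7) 1 'f'
  16: (7,8) 0 ''
  17: (8,10) 1 'g'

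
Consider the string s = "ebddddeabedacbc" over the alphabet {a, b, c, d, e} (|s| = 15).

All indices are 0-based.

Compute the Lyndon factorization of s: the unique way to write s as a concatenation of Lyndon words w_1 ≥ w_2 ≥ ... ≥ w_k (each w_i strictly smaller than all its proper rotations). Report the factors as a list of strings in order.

["e", "bdddde", "abedacbc"]

emit factor 1: 'e' (i=0, period=1)
emit factor 2: 'bdddde' (i=1, period=6)
emit factor 3: 'abedacbc' (i=7, period=8)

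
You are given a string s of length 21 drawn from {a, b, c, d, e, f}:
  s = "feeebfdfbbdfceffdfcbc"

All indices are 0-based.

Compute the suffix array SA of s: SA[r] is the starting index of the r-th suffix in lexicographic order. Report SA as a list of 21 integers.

rank→(start, suffix):
  0 → (8, 'bbdfceffdfcbc')
  1 → (19, 'bc')
  2 → (9, 'bdfceffdfcbc')
  3 → (4, 'bfdfbbdfceffdfcbc')
  4 → (20, 'c')
  5 → (18, 'cbc')
  6 → (12, 'ceffdfcbc')
  7 → (6, 'dfbbdfceffdfcbc')
  8 → (16, 'dfcbc')
  9 → (10, 'dfceffdfcbc')
  10 → (3, 'ebfdfbbdfceffdfcbc')
  11 → (2, 'eebfdfbbdfceffdfcbc')
  12 → (1, 'eeebfdfbbdfceffdfcbc')
  13 → (13, 'effdfcbc')
  14 → (7, 'fbbdfceffdfcbc')
  15 → (17, 'fcbc')
  16 → (11, 'fceffdfcbc')
  17 → (5, 'fdfbbdfceffdfcbc')
  18 → (15, 'fdfcbc')
  19 → (0, 'feeebfdfbbdfceffdfcbc')
  20 → (14, 'ffdfcbc')

[8, 19, 9, 4, 20, 18, 12, 6, 16, 10, 3, 2, 1, 13, 7, 17, 11, 5, 15, 0, 14]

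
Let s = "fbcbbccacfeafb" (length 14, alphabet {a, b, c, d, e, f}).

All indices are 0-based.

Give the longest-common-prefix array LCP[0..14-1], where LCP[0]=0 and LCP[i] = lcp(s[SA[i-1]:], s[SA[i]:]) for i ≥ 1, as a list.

rank | idx | suffix
   0 |   7 | acfeafb
   1 |  11 | afb
   2 |  13 | b
   3 |   3 | bbccacfeafb
   4 |   1 | bcbbccacfeafb
   5 |   4 | bccacfeafb
   6 |   6 | cacfeafb
   7 |   2 | cbbccacfeafb
   8 |   5 | ccacfeafb
   9 |   8 | cfeafb
  10 |  10 | eafb
  11 |  12 | fb
  12 |   0 | fbcbbccacfeafb
  13 |   9 | feafb

SA = [7, 11, 13, 3, 1, 4, 6, 2, 5, 8, 10, 12, 0, 9]
i: (SA[i-1],SA[i]) lcp shared
  1: (7,11) 1 'a'
  2: (11,13) 0 ''
  3: (13,3) 1 'b'
  4: (3,1) 1 'b'
  5: (1,4) 2 'bc'
  6: (4,6) 0 ''
  7: (6,2) 1 'c'
  8: (2,5) 1 'c'
  9: (5,8) 1 'c'
  10: (8,10) 0 ''
  11: (10,12) 0 ''
  12: (12,0) 2 'fb'
  13: (0,9) 1 'f'

[0, 1, 0, 1, 1, 2, 0, 1, 1, 1, 0, 0, 2, 1]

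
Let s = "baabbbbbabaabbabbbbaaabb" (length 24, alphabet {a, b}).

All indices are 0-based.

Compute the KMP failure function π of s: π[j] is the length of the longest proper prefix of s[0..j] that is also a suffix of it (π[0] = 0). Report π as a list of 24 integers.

π[0] = 0
j=1 s[j]='a': π[1]=0 (border '')
j=2 s[j]='a': π[2]=0 (border '')
j=3 s[j]='b': π[3]=1 (border 'b')
j=4 s[j]='b': k: 1→0; π[4]=1 (border 'b')
j=5 s[j]='b': k: 1→0; π[5]=1 (border 'b')
j=6 s[j]='b': k: 1→0; π[6]=1 (border 'b')
j=7 s[j]='b': k: 1→0; π[7]=1 (border 'b')
j=8 s[j]='a': π[8]=2 (border 'ba')
j=9 s[j]='b': k: 2→0; π[9]=1 (border 'b')
j=10 s[j]='a': π[10]=2 (border 'ba')
j=11 s[j]='a': π[11]=3 (border 'baa')
j=12 s[j]='b': π[12]=4 (border 'baab')
j=13 s[j]='b': π[13]=5 (border 'baabb')
j=14 s[j]='a': k: 5→1; π[14]=2 (border 'ba')
j=15 s[j]='b': k: 2→0; π[15]=1 (border 'b')
j=16 s[j]='b': k: 1→0; π[16]=1 (border 'b')
j=17 s[j]='b': k: 1→0; π[17]=1 (border 'b')
j=18 s[j]='b': k: 1→0; π[18]=1 (border 'b')
j=19 s[j]='a': π[19]=2 (border 'ba')
j=20 s[j]='a': π[20]=3 (border 'baa')
j=21 s[j]='a': k: 3→0; π[21]=0 (border '')
j=22 s[j]='b': π[22]=1 (border 'b')
j=23 s[j]='b': k: 1→0; π[23]=1 (border 'b')

[0, 0, 0, 1, 1, 1, 1, 1, 2, 1, 2, 3, 4, 5, 2, 1, 1, 1, 1, 2, 3, 0, 1, 1]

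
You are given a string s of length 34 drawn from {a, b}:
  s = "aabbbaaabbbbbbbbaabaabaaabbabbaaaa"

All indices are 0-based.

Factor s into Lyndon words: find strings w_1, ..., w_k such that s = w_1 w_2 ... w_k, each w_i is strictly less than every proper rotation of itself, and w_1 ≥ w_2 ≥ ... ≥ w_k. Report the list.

emit factor 1: 'aabbb' (i=0, period=5)
emit factor 2: 'aaabbbbbbbbaabaab' (i=5, period=17)
emit factor 3: 'aaabbabb' (i=22, period=8)
emit factor 4: 'a' (i=30, period=1)
emit factor 5: 'a' (i=31, period=1)
emit factor 6: 'a' (i=32, period=1)
emit factor 7: 'a' (i=33, period=1)

["aabbb", "aaabbbbbbbbaabaab", "aaabbabb", "a", "a", "a", "a"]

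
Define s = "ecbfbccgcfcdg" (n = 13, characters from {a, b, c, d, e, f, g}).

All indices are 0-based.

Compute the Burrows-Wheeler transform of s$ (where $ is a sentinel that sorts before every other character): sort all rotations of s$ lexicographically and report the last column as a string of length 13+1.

gfcebfgcc$bcdc

rank  rotation        last
    0  $ecbfbccgcfcdg  g
    1  bccgcfcdg$ecbf  f
    2  bfbccgcfcdg$ec  c
    3  cbfbccgcfcdg$e  e
    4  ccgcfcdg$ecbfb  b
    5  cdg$ecbfbccgcf  f
    6  cfcdg$ecbfbccg  g
    7  cgcfcdg$ecbfbc  c
    8  dg$ecbfbccgcfc  c
    9  ecbfbccgcfcdg$  $
   10  fbccgcfcdg$ecb  b
   11  fcdg$ecbfbccgc  c
   12  g$ecbfbccgcfcd  d
   13  gcfcdg$ecbfbcc  c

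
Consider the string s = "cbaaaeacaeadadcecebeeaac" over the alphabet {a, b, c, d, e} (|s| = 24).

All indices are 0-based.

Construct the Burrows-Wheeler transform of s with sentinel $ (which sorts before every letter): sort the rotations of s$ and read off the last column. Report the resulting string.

cbeaaeedacceaa$edaaeaaccb

rank  rotation                   last
    0  $cbaaaeacaeadadcecebeeaac  c
    1  aaaeacaeadadcecebeeaac$cb  b
    2  aac$cbaaaeacaeadadcecebee  e
    3  aaeacaeadadcecebeeaac$cba  a
    4  ac$cbaaaeacaeadadcecebeea  a
    5  acaeadadcecebeeaac$cbaaae  e
    6  adadcecebeeaac$cbaaaeacae  e
    7  adcecebeeaac$cbaaaeacaead  d
    8  aeacaeadadcecebeeaac$cbaa  a
    9  aeadadcecebeeaac$cbaaaeac  c
   10  baaaeacaeadadcecebeeaac$c  c
   11  beeaac$cbaaaeacaeadadcece  e
   12  c$cbaaaeacaeadadcecebeeaa  a
   13  caeadadcecebeeaac$cbaaaea  a
   14  cbaaaeacaeadadcecebeeaac$  $
   15  cebeeaac$cbaaaeacaeadadce  e
   16  cecebeeaac$cbaaaeacaeadad  d
   17  dadcecebeeaac$cbaaaeacaea  a
   18  dcecebeeaac$cbaaaeacaeada  a
   19  eaac$cbaaaeacaeadadcecebe  e
   20  eacaeadadcecebeeaac$cbaaa  a
   21  eadadcecebeeaac$cbaaaeaca  a
   22  ebeeaac$cbaaaeacaeadadcec  c
   23  ecebeeaac$cbaaaeacaeadadc  c
   24  eeaac$cbaaaeacaeadadceceb  b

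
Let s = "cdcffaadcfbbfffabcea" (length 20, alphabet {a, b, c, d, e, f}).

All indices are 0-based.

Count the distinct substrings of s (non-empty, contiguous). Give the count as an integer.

rank→(start, suffix):
  0 → (19, 'a')
  1 → (5, 'aadcfbbfffabcea')
  2 → (15, 'abcea')
  3 → (6, 'adcfbbfffabcea')
  4 → (10, 'bbfffabcea')
  5 → (16, 'bcea')
  6 → (11, 'bfffabcea')
  7 → (0, 'cdcffaadcfbbfffabcea')
  8 → (17, 'cea')
  9 → (8, 'cfbbfffabcea')
  10 → (2, 'cffaadcfbbfffabcea')
  11 → (7, 'dcfbbfffabcea')
  12 → (1, 'dcffaadcfbbfffabcea')
  13 → (18, 'ea')
  14 → (4, 'faadcfbbfffabcea')
  15 → (14, 'fabcea')
  16 → (9, 'fbbfffabcea')
  17 → (3, 'ffaadcfbbfffabcea')
  18 → (13, 'ffabcea')
  19 → (12, 'fffabcea')

SA = [19, 5, 15, 6, 10, 16, 11, 0, 17, 8, 2, 7, 1, 18, 4, 14, 9, 3, 13, 12]
[i] adj suffixes → lcp
  [1] 19/5 → 1 ('a')
  [2] 5/15 → 1 ('a')
  [3] 15/6 → 1 ('a')
  [4] 6/10 → 0 ('')
  [5] 10/16 → 1 ('b')
  [6] 16/11 → 1 ('b')
  [7] 11/0 → 0 ('')
  [8] 0/17 → 1 ('c')
  [9] 17/8 → 1 ('c')
  [10] 8/2 → 2 ('cf')
  [11] 2/7 → 0 ('')
  [12] 7/1 → 3 ('dcf')
  [13] 1/18 → 0 ('')
  [14] 18/4 → 0 ('')
  [15] 4/14 → 2 ('fa')
  [16] 14/9 → 1 ('f')
  [17] 9/3 → 1 ('f')
  [18] 3/13 → 3 ('ffa')
  [19] 13/12 → 2 ('ff')

n(n+1)/2 = 20·21/2 = 210
Σ LCP = 0 + 1 + 1 + 1 + 0 + 1 + 1 + 0 + 1 + 1 + 2 + 0 + 3 + 0 + 0 + 2 + 1 + 1 + 3 + 2 = 21
distinct = 210 − 21 = 189

189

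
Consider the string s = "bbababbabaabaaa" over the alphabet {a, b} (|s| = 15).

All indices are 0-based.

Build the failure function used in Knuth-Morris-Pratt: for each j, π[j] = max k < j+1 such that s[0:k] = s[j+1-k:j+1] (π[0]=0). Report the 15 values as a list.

[0, 1, 0, 1, 0, 1, 2, 3, 4, 5, 0, 1, 0, 0, 0]

π[0] = 0
j=1 s[j]='b': π[1]=1 (border 'b')
j=2 s[j]='a': k: 1→0; π[2]=0 (border '')
j=3 s[j]='b': π[3]=1 (border 'b')
j=4 s[j]='a': k: 1→0; π[4]=0 (border '')
j=5 s[j]='b': π[5]=1 (border 'b')
j=6 s[j]='b': π[6]=2 (border 'bb')
j=7 s[j]='a': π[7]=3 (border 'bba')
j=8 s[j]='b': π[8]=4 (border 'bbab')
j=9 s[j]='a': π[9]=5 (border 'bbaba')
j=10 s[j]='a': k: 5→0; π[10]=0 (border '')
j=11 s[j]='b': π[11]=1 (border 'b')
j=12 s[j]='a': k: 1→0; π[12]=0 (border '')
j=13 s[j]='a': π[13]=0 (border '')
j=14 s[j]='a': π[14]=0 (border '')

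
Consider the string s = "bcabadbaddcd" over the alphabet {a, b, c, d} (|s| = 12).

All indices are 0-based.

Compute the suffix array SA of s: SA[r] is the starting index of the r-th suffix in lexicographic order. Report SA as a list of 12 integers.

rank→(start, suffix):
  0 → (2, 'abadbaddcd')
  1 → (4, 'adbaddcd')
  2 → (7, 'addcd')
  3 → (3, 'badbaddcd')
  4 → (6, 'baddcd')
  5 → (0, 'bcabadbaddcd')
  6 → (1, 'cabadbaddcd')
  7 → (10, 'cd')
  8 → (11, 'd')
  9 → (5, 'dbaddcd')
  10 → (9, 'dcd')
  11 → (8, 'ddcd')

[2, 4, 7, 3, 6, 0, 1, 10, 11, 5, 9, 8]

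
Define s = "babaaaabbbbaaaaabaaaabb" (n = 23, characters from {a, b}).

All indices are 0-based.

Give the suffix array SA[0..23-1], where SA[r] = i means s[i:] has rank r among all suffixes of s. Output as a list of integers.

[11, 12, 17, 3, 13, 18, 4, 14, 19, 5, 15, 1, 20, 6, 22, 10, 16, 2, 0, 21, 9, 8, 7]

rank→(start, suffix):
  0 → (11, 'aaaaabaaaabb')
  1 → (12, 'aaaabaaaabb')
  2 → (17, 'aaaabb')
  3 → (3, 'aaaabbbbaaaaabaaaabb')
  4 → (13, 'aaabaaaabb')
  5 → (18, 'aaabb')
  6 → (4, 'aaabbbbaaaaabaaaabb')
  7 → (14, 'aabaaaabb')
  8 → (19, 'aabb')
  9 → (5, 'aabbbbaaaaabaaaabb')
  10 → (15, 'abaaaabb')
  11 → (1, 'abaaaabbbbaaaaabaaaabb')
  12 → (20, 'abb')
  13 → (6, 'abbbbaaaaabaaaabb')
  14 → (22, 'b')
  15 → (10, 'baaaaabaaaabb')
  16 → (16, 'baaaabb')
  17 → (2, 'baaaabbbbaaaaabaaaabb')
  18 → (0, 'babaaaabbbbaaaaabaaaabb')
  19 → (21, 'bb')
  20 → (9, 'bbaaaaabaaaabb')
  21 → (8, 'bbbaaaaabaaaabb')
  22 → (7, 'bbbbaaaaabaaaabb')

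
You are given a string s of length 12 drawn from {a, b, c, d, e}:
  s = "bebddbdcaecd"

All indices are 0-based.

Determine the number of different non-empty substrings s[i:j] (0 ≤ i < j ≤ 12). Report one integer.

70

rank→(start, suffix):
  0 → (8, 'aecd')
  1 → (5, 'bdcaecd')
  2 → (2, 'bddbdcaecd')
  3 → (0, 'bebddbdcaecd')
  4 → (7, 'caecd')
  5 → (10, 'cd')
  6 → (11, 'd')
  7 → (4, 'dbdcaecd')
  8 → (6, 'dcaecd')
  9 → (3, 'ddbdcaecd')
  10 → (1, 'ebddbdcaecd')
  11 → (9, 'ecd')

SA = [8, 5, 2, 0, 7, 10, 11, 4, 6, 3, 1, 9]
[i] adj suffixes → lcp
  [1] 8/5 → 0 ('')
  [2] 5/2 → 2 ('bd')
  [3] 2/0 → 1 ('b')
  [4] 0/7 → 0 ('')
  [5] 7/10 → 1 ('c')
  [6] 10/11 → 0 ('')
  [7] 11/4 → 1 ('d')
  [8] 4/6 → 1 ('d')
  [9] 6/3 → 1 ('d')
  [10] 3/1 → 0 ('')
  [11] 1/9 → 1 ('e')

n(n+1)/2 = 12·13/2 = 78
Σ LCP = 0 + 0 + 2 + 1 + 0 + 1 + 0 + 1 + 1 + 1 + 0 + 1 = 8
distinct = 78 − 8 = 70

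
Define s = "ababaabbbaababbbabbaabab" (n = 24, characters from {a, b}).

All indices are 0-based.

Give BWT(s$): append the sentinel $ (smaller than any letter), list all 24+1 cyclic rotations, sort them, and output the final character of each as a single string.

bbbbbba$abababbaaabaabbaa

rank  rotation                   last
    0  $ababaabbbaababbbabbaabab  b
    1  aabab$ababaabbbaababbbabb  b
    2  aababbbabbaabab$ababaabbb  b
    3  aabbbaababbbabbaabab$abab  b
    4  ab$ababaabbbaababbbabbaab  b
    5  abaabbbaababbbabbaabab$ab  b
    6  abab$ababaabbbaababbbabba  a
    7  ababaabbbaababbbabbaabab$  $
    8  ababbbabbaabab$ababaabbba  a
    9  abbaabab$ababaabbbaababbb  b
   10  abbbaababbbabbaabab$ababa  a
   11  abbbabbaabab$ababaabbbaab  b
   12  b$ababaabbbaababbbabbaaba  a
   13  baabab$ababaabbbaababbbab  b
   14  baababbbabbaabab$ababaabb  b
   15  baabbbaababbbabbaabab$aba  a
   16  bab$ababaabbbaababbbabbaa  a
   17  babaabbbaababbbabbaabab$a  a
   18  babbaabab$ababaabbbaababb  b
   19  babbbabbaabab$ababaabbbaa  a
   20  bbaabab$ababaabbbaababbba  a
   21  bbaababbbabbaabab$ababaab  b
   22  bbabbaabab$ababaabbbaabab  b
   23  bbbaababbbabbaabab$ababaa  a
   24  bbbabbaabab$ababaabbbaaba  a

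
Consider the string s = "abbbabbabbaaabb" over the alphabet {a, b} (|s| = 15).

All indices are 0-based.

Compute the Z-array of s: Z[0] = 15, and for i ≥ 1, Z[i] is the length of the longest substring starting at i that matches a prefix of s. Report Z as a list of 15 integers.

[15, 0, 0, 0, 3, 0, 0, 3, 0, 0, 1, 1, 3, 0, 0]

Z[0]=15
i=1: outside box; Z[1]=0
i=2: outside box; Z[2]=0
i=3: outside box; Z[3]=0
i=4: outside box; Z[4]=3 scan→box=[4,7)
i=5: min(r-i=2, Z[1]=0)=0; Z[5]=0
i=6: min(r-i=1, Z[2]=0)=0; Z[6]=0
i=7: outside box; Z[7]=3 scan→box=[7,10)
i=8: min(r-i=2, Z[1]=0)=0; Z[8]=0
i=9: min(r-i=1, Z[2]=0)=0; Z[9]=0
i=10: outside box; Z[10]=1 scan→box=[10,11)
i=11: outside box; Z[11]=1 scan→box=[11,12)
i=12: outside box; Z[12]=3 scan→box=[12,15)
i=13: min(r-i=2, Z[1]=0)=0; Z[13]=0
i=14: min(r-i=1, Z[2]=0)=0; Z[14]=0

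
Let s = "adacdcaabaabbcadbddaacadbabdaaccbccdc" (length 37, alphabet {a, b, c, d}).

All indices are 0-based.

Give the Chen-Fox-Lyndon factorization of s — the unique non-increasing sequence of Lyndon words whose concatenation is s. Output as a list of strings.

["ad", "acdc", "aabaabbcadbddaacadbabdaaccbccdc"]

emit factor 1: 'ad' (i=0, period=2)
emit factor 2: 'acdc' (i=2, period=4)
emit factor 3: 'aabaabbcadbddaacadbabdaaccbccdc' (i=6, period=31)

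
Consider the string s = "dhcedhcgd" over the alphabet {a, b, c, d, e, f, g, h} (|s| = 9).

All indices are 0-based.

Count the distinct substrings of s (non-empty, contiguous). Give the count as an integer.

rank | idx | suffix
   0 |   2 | cedhcgd
   1 |   6 | cgd
   2 |   8 | d
   3 |   0 | dhcedhcgd
   4 |   4 | dhcgd
   5 |   3 | edhcgd
   6 |   7 | gd
   7 |   1 | hcedhcgd
   8 |   5 | hcgd

SA = [2, 6, 8, 0, 4, 3, 7, 1, 5]
rank  pair      lcp
   1  s[2:],s[6:]  1  'c'
   2  s[6:],s[8:]  0  ''
   3  s[8:],s[0:]  1  'd'
   4  s[0:],s[4:]  3  'dhc'
   5  s[4:],s[3:]  0  ''
   6  s[3:],s[7:]  0  ''
   7  s[7:],s[1:]  0  ''
   8  s[1:],s[5:]  2  'hc'

n(n+1)/2 = 9·10/2 = 45
Σ LCP = 0 + 1 + 0 + 1 + 3 + 0 + 0 + 0 + 2 = 7
distinct = 45 − 7 = 38

38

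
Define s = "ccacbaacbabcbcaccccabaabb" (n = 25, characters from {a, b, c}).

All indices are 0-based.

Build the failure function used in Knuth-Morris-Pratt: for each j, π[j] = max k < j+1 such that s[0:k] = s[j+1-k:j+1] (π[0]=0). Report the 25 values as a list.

[0, 1, 0, 1, 0, 0, 0, 1, 0, 0, 0, 1, 0, 1, 0, 1, 2, 2, 2, 3, 0, 0, 0, 0, 0]

π[0] = 0
j=1 s[j]='c': π[1]=1 (border 'c')
j=2 s[j]='a': k: 1→0; π[2]=0 (border '')
j=3 s[j]='c': π[3]=1 (border 'c')
j=4 s[j]='b': k: 1→0; π[4]=0 (border '')
j=5 s[j]='a': π[5]=0 (border '')
j=6 s[j]='a': π[6]=0 (border '')
j=7 s[j]='c': π[7]=1 (border 'c')
j=8 s[j]='b': k: 1→0; π[8]=0 (border '')
j=9 s[j]='a': π[9]=0 (border '')
j=10 s[j]='b': π[10]=0 (border '')
j=11 s[j]='c': π[11]=1 (border 'c')
j=12 s[j]='b': k: 1→0; π[12]=0 (border '')
j=13 s[j]='c': π[13]=1 (border 'c')
j=14 s[j]='a': k: 1→0; π[14]=0 (border '')
j=15 s[j]='c': π[15]=1 (border 'c')
j=16 s[j]='c': π[16]=2 (border 'cc')
j=17 s[j]='c': k: 2→1; π[17]=2 (border 'cc')
j=18 s[j]='c': k: 2→1; π[18]=2 (border 'cc')
j=19 s[j]='a': π[19]=3 (border 'cca')
j=20 s[j]='b': k: 3→0; π[20]=0 (border '')
j=21 s[j]='a': π[21]=0 (border '')
j=22 s[j]='a': π[22]=0 (border '')
j=23 s[j]='b': π[23]=0 (border '')
j=24 s[j]='b': π[24]=0 (border '')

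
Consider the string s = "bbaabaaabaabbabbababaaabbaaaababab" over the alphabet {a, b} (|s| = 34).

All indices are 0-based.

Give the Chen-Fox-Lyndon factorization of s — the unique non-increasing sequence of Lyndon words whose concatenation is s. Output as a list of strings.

["b", "b", "aab", "aaabaabbabbababaaabb", "aaaababab"]

emit factor 1: 'b' (i=0, period=1)
emit factor 2: 'b' (i=1, period=1)
emit factor 3: 'aab' (i=2, period=3)
emit factor 4: 'aaabaabbabbababaaabb' (i=5, period=20)
emit factor 5: 'aaaababab' (i=25, period=9)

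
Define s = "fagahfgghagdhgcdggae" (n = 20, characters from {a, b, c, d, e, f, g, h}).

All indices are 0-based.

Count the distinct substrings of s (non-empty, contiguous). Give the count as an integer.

194

sorted suffixes:
  #0 SA[0]=18  'ae'
  #1 SA[1]=1  'agahfgghagdhgcdggae'
  #2 SA[2]=9  'agdhgcdggae'
  #3 SA[3]=3  'ahfgghagdhgcdggae'
  #4 SA[4]=14  'cdggae'
  #5 SA[5]=15  'dggae'
  #6 SA[6]=11  'dhgcdggae'
  #7 SA[7]=19  'e'
  #8 SA[8]=0  'fagahfgghagdhgcdggae'
  #9 SA[9]=5  'fgghagdhgcdggae'
  #10 SA[10]=17  'gae'
  #11 SA[11]=2  'gahfgghagdhgcdggae'
  #12 SA[12]=13  'gcdggae'
  #13 SA[13]=10  'gdhgcdggae'
  #14 SA[14]=16  'ggae'
  #15 SA[15]=6  'gghagdhgcdggae'
  #16 SA[16]=7  'ghagdhgcdggae'
  #17 SA[17]=8  'hagdhgcdggae'
  #18 SA[18]=4  'hfgghagdhgcdggae'
  #19 SA[19]=12  'hgcdggae'

SA = [18, 1, 9, 3, 14, 15, 11, 19, 0, 5, 17, 2, 13, 10, 16, 6, 7, 8, 4, 12]
i: (SA[i-1],SA[i]) lcp shared
  1: (18,1) 1 'a'
  2: (1,9) 2 'ag'
  3: (9,3) 1 'a'
  4: (3,14) 0 ''
  5: (14,15) 0 ''
  6: (15,11) 1 'd'
  7: (11,19) 0 ''
  8: (19,0) 0 ''
  9: (0,5) 1 'f'
  10: (5,17) 0 ''
  11: (17,2) 2 'ga'
  12: (2,13) 1 'g'
  13: (13,10) 1 'g'
  14: (10,16) 1 'g'
  15: (16,6) 2 'gg'
  16: (6,7) 1 'g'
  17: (7,8) 0 ''
  18: (8,4) 1 'h'
  19: (4,12) 1 'h'

n(n+1)/2 = 20·21/2 = 210
Σ LCP = 0 + 1 + 2 + 1 + 0 + 0 + 1 + 0 + 0 + 1 + 0 + 2 + 1 + 1 + 1 + 2 + 1 + 0 + 1 + 1 = 16
distinct = 210 − 16 = 194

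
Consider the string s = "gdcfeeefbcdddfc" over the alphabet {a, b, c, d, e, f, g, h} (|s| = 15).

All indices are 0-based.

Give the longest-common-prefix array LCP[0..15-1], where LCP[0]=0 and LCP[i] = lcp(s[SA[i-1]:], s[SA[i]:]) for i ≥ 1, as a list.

[0, 0, 1, 1, 0, 1, 2, 1, 0, 2, 1, 0, 1, 1, 0]

sorted suffixes:
  #0 SA[0]=8  'bcdddfc'
  #1 SA[1]=14  'c'
  #2 SA[2]=9  'cdddfc'
  #3 SA[3]=2  'cfeeefbcdddfc'
  #4 SA[4]=1  'dcfeeefbcdddfc'
  #5 SA[5]=10  'dddfc'
  #6 SA[6]=11  'ddfc'
  #7 SA[7]=12  'dfc'
  #8 SA[8]=4  'eeefbcdddfc'
  #9 SA[9]=5  'eefbcdddfc'
  #10 SA[10]=6  'efbcdddfc'
  #11 SA[11]=7  'fbcdddfc'
  #12 SA[12]=13  'fc'
  #13 SA[13]=3  'feeefbcdddfc'
  #14 SA[14]=0  'gdcfeeefbcdddfc'

SA = [8, 14, 9, 2, 1, 10, 11, 12, 4, 5, 6, 7, 13, 3, 0]
i: (SA[i-1],SA[i]) lcp shared
  1: (8,14) 0 ''
  2: (14,9) 1 'c'
  3: (9,2) 1 'c'
  4: (2,1) 0 ''
  5: (1,10) 1 'd'
  6: (10,11) 2 'dd'
  7: (11,12) 1 'd'
  8: (12,4) 0 ''
  9: (4,5) 2 'ee'
  10: (5,6) 1 'e'
  11: (6,7) 0 ''
  12: (7,13) 1 'f'
  13: (13,3) 1 'f'
  14: (3,0) 0 ''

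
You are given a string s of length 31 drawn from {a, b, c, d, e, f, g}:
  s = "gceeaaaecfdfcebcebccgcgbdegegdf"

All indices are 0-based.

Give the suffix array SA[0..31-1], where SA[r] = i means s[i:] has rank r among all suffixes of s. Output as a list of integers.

rank | idx | suffix
   0 |   4 | aaaecfdfcebcebccgcgbdegegdf
   1 |   5 | aaecfdfcebcebccgcgbdegegdf
   2 |   6 | aecfdfcebcebccgcgbdegegdf
   3 |  17 | bccgcgbdegegdf
   4 |  14 | bcebccgcgbdegegdf
   5 |  23 | bdegegdf
   6 |  18 | ccgcgbdegegdf
   7 |  15 | cebccgcgbdegegdf
   8 |  12 | cebcebccgcgbdegegdf
   9 |   1 | ceeaaaecfdfcebcebccgcgbdegegdf
  10 |   8 | cfdfcebcebccgcgbdegegdf
  11 |  21 | cgbdegegdf
  12 |  19 | cgcgbdegegdf
  13 |  24 | degegdf
  14 |  29 | df
  15 |  10 | dfcebcebccgcgbdegegdf
  16 |   3 | eaaaecfdfcebcebccgcgbdegegdf
  17 |  16 | ebccgcgbdegegdf
  18 |  13 | ebcebccgcgbdegegdf
  19 |   7 | ecfdfcebcebccgcgbdegegdf
  20 |   2 | eeaaaecfdfcebcebccgcgbdegegdf
  21 |  27 | egdf
  22 |  25 | egegdf
  23 |  30 | f
  24 |  11 | fcebcebccgcgbdegegdf
  25 |   9 | fdfcebcebccgcgbdegegdf
  26 |  22 | gbdegegdf
  27 |   0 | gceeaaaecfdfcebcebccgcgbdegegdf
  28 |  20 | gcgbdegegdf
  29 |  28 | gdf
  30 |  26 | gegdf

[4, 5, 6, 17, 14, 23, 18, 15, 12, 1, 8, 21, 19, 24, 29, 10, 3, 16, 13, 7, 2, 27, 25, 30, 11, 9, 22, 0, 20, 28, 26]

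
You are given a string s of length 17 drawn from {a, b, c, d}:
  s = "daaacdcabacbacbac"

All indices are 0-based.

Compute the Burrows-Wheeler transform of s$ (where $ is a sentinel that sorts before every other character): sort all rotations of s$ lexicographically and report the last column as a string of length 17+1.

cdacbbbaccaadaaa$c

rank  rotation            last
    0  $daaacdcabacbacbac  c
    1  aaacdcabacbacbac$d  d
    2  aacdcabacbacbac$da  a
    3  abacbacbac$daaacdc  c
    4  ac$daaacdcabacbacb  b
    5  acbac$daaacdcabacb  b
    6  acbacbac$daaacdcab  b
    7  acdcabacbacbac$daa  a
    8  bac$daaacdcabacbac  c
    9  bacbac$daaacdcabac  c
   10  bacbacbac$daaacdca  a
   11  c$daaacdcabacbacba  a
   12  cabacbacbac$daaacd  d
   13  cbac$daaacdcabacba  a
   14  cbacbac$daaacdcaba  a
   15  cdcabacbacbac$daaa  a
   16  daaacdcabacbacbac$  $
   17  dcabacbacbac$daaac  c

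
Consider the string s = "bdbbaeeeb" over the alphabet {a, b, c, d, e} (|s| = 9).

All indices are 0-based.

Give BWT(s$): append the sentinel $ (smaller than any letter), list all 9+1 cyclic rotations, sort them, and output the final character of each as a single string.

rank  rotation    last
    0  $bdbbaeeeb  b
    1  aeeeb$bdbb  b
    2  b$bdbbaeee  e
    3  baeeeb$bdb  b
    4  bbaeeeb$bd  d
    5  bdbbaeeeb$  $
    6  dbbaeeeb$b  b
    7  eb$bdbbaee  e
    8  eeb$bdbbae  e
    9  eeeb$bdbba  a

bbebd$beea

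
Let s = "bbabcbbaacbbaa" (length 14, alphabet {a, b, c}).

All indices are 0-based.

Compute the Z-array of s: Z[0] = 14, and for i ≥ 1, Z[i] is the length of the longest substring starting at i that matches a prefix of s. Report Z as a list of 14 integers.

Z[0]=14
i=1: outside box; Z[1]=1 grow→box=[1,2)
i=2: outside box; Z[2]=0
i=3: outside box; Z[3]=1 grow→box=[3,4)
i=4: outside box; Z[4]=0
i=5: outside box; Z[5]=3 grow→box=[5,8)
i=6: min(r-i=2, Z[1]=1)=1; Z[6]=1
i=7: min(r-i=1, Z[2]=0)=0; Z[7]=0
i=8: outside box; Z[8]=0
i=9: outside box; Z[9]=0
i=10: outside box; Z[10]=3 grow→box=[10,13)
i=11: min(r-i=2, Z[1]=1)=1; Z[11]=1
i=12: min(r-i=1, Z[2]=0)=0; Z[12]=0
i=13: outside box; Z[13]=0

[14, 1, 0, 1, 0, 3, 1, 0, 0, 0, 3, 1, 0, 0]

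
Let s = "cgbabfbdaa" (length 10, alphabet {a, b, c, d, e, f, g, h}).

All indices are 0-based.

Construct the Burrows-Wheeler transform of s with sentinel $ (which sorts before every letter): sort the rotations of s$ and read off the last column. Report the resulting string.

aadbgfa$bbc

rank  rotation     last
    0  $cgbabfbdaa  a
    1  a$cgbabfbda  a
    2  aa$cgbabfbd  d
    3  abfbdaa$cgb  b
    4  babfbdaa$cg  g
    5  bdaa$cgbabf  f
    6  bfbdaa$cgba  a
    7  cgbabfbdaa$  $
    8  daa$cgbabfb  b
    9  fbdaa$cgbab  b
   10  gbabfbdaa$c  c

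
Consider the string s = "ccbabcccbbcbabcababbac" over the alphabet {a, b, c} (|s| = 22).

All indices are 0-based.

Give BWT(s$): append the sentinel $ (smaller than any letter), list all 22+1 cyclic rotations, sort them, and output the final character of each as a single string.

ccbbbbaccbacabaabbcc$cb

rank  rotation                 last
    0  $ccbabcccbbcbabcababbac  c
    1  ababbac$ccbabcccbbcbabc  c
    2  abbac$ccbabcccbbcbabcab  b
    3  abcababbac$ccbabcccbbcb  b
    4  abcccbbcbabcababbac$ccb  b
    5  ac$ccbabcccbbcbabcababb  b
    6  babbac$ccbabcccbbcbabca  a
    7  babcababbac$ccbabcccbbc  c
    8  babcccbbcbabcababbac$cc  c
    9  bac$ccbabcccbbcbabcabab  b
   10  bbac$ccbabcccbbcbabcaba  a
   11  bbcbabcababbac$ccbabccc  c
   12  bcababbac$ccbabcccbbcba  a
   13  bcbabcababbac$ccbabcccb  b
   14  bcccbbcbabcababbac$ccba  a
   15  c$ccbabcccbbcbabcababba  a
   16  cababbac$ccbabcccbbcbab  b
   17  cbabcababbac$ccbabcccbb  b
   18  cbabcccbbcbabcababbac$c  c
   19  cbbcbabcababbac$ccbabcc  c
   20  ccbabcccbbcbabcababbac$  $
   21  ccbbcbabcababbac$ccbabc  c
   22  cccbbcbabcababbac$ccbab  b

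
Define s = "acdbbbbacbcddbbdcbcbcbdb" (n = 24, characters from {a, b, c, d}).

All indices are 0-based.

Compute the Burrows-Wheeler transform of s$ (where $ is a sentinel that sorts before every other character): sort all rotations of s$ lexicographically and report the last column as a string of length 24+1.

bb$dbbbddccccbdbababbcdbc

rank  rotation                   last
    0  $acdbbbbacbcddbbdcbcbcbdb  b
    1  acbcddbbdcbcbcbdb$acdbbbb  b
    2  acdbbbbacbcddbbdcbcbcbdb$  $
    3  b$acdbbbbacbcddbbdcbcbcbd  d
    4  bacbcddbbdcbcbcbdb$acdbbb  b
    5  bbacbcddbbdcbcbcbdb$acdbb  b
    6  bbbacbcddbbdcbcbcbdb$acdb  b
    7  bbbbacbcddbbdcbcbcbdb$acd  d
    8  bbdcbcbcbdb$acdbbbbacbcdd  d
    9  bcbcbdb$acdbbbbacbcddbbdc  c
   10  bcbdb$acdbbbbacbcddbbdcbc  c
   11  bcddbbdcbcbcbdb$acdbbbbac  c
   12  bdb$acdbbbbacbcddbbdcbcbc  c
   13  bdcbcbcbdb$acdbbbbacbcddb  b
   14  cbcbcbdb$acdbbbbacbcddbbd  d
   15  cbcbdb$acdbbbbacbcddbbdcb  b
   16  cbcddbbdcbcbcbdb$acdbbbba  a
   17  cbdb$acdbbbbacbcddbbdcbcb  b
   18  cdbbbbacbcddbbdcbcbcbdb$a  a
   19  cddbbdcbcbcbdb$acdbbbbacb  b
   20  db$acdbbbbacbcddbbdcbcbcb  b
   21  dbbbbacbcddbbdcbcbcbdb$ac  c
   22  dbbdcbcbcbdb$acdbbbbacbcd  d
   23  dcbcbcbdb$acdbbbbacbcddbb  b
   24  ddbbdcbcbcbdb$acdbbbbacbc  c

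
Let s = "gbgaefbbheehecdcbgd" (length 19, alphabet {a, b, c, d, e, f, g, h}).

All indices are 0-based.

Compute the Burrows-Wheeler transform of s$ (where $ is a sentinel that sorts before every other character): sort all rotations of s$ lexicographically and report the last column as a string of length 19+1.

dgfgcbdegchhaeeb$beb

rank  rotation              last
    0  $gbgaefbbheehecdcbgd  d
    1  aefbbheehecdcbgd$gbg  g
    2  bbheehecdcbgd$gbgaef  f
    3  bgaefbbheehecdcbgd$g  g
    4  bgd$gbgaefbbheehecdc  c
    5  bheehecdcbgd$gbgaefb  b
    6  cbgd$gbgaefbbheehecd  d
    7  cdcbgd$gbgaefbbheehe  e
    8  d$gbgaefbbheehecdcbg  g
    9  dcbgd$gbgaefbbheehec  c
   10  ecdcbgd$gbgaefbbheeh  h
   11  eehecdcbgd$gbgaefbbh  h
   12  efbbheehecdcbgd$gbga  a
   13  ehecdcbgd$gbgaefbbhe  e
   14  fbbheehecdcbgd$gbgae  e
   15  gaefbbheehecdcbgd$gb  b
   16  gbgaefbbheehecdcbgd$  $
   17  gd$gbgaefbbheehecdcb  b
   18  hecdcbgd$gbgaefbbhee  e
   19  heehecdcbgd$gbgaefbb  b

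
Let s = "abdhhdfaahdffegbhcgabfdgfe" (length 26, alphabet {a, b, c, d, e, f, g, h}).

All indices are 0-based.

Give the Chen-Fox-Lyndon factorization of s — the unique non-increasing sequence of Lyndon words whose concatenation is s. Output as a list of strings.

emit factor 1: 'abdhhdf' (i=0, period=7)
emit factor 2: 'aahdffegbhcgabfdgfe' (i=7, period=19)

["abdhhdf", "aahdffegbhcgabfdgfe"]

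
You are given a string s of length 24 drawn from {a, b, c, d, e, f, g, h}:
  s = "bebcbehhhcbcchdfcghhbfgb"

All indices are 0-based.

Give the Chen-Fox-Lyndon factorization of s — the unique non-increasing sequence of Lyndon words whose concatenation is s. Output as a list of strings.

["be", "bcbehhhcbcchdfcghhbfg", "b"]

emit factor 1: 'be' (i=0, period=2)
emit factor 2: 'bcbehhhcbcchdfcghhbfg' (i=2, period=21)
emit factor 3: 'b' (i=23, period=1)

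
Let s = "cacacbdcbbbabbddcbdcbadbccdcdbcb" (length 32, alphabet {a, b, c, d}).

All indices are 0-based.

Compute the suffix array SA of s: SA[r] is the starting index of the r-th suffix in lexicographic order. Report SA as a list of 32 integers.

[11, 1, 3, 21, 31, 10, 20, 9, 8, 12, 29, 23, 17, 5, 13, 0, 2, 30, 19, 7, 16, 4, 24, 27, 25, 28, 22, 18, 6, 15, 26, 14]

rank | idx | suffix
   0 |  11 | abbddcbdcbadbccdcdbcb
   1 |   1 | acacbdcbbbabbddcbdcbadbccdcdbcb
   2 |   3 | acbdcbbbabbddcbdcbadbccdcdbcb
   3 |  21 | adbccdcdbcb
   4 |  31 | b
   5 |  10 | babbddcbdcbadbccdcdbcb
   6 |  20 | badbccdcdbcb
   7 |   9 | bbabbddcbdcbadbccdcdbcb
   8 |   8 | bbbabbddcbdcbadbccdcdbcb
   9 |  12 | bbddcbdcbadbccdcdbcb
  10 |  29 | bcb
  11 |  23 | bccdcdbcb
  12 |  17 | bdcbadbccdcdbcb
  13 |   5 | bdcbbbabbddcbdcbadbccdcdbcb
  14 |  13 | bddcbdcbadbccdcdbcb
  15 |   0 | cacacbdcbbbabbddcbdcbadbccdcdbcb
  16 |   2 | cacbdcbbbabbddcbdcbadbccdcdbcb
  17 |  30 | cb
  18 |  19 | cbadbccdcdbcb
  19 |   7 | cbbbabbddcbdcbadbccdcdbcb
  20 |  16 | cbdcbadbccdcdbcb
  21 |   4 | cbdcbbbabbddcbdcbadbccdcdbcb
  22 |  24 | ccdcdbcb
  23 |  27 | cdbcb
  24 |  25 | cdcdbcb
  25 |  28 | dbcb
  26 |  22 | dbccdcdbcb
  27 |  18 | dcbadbccdcdbcb
  28 |   6 | dcbbbabbddcbdcbadbccdcdbcb
  29 |  15 | dcbdcbadbccdcdbcb
  30 |  26 | dcdbcb
  31 |  14 | ddcbdcbadbccdcdbcb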